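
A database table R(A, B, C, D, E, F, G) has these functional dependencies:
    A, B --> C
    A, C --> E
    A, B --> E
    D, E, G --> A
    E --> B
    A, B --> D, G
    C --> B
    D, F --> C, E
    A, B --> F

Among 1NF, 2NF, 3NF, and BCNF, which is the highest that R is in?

3NF

Candidate keys: {A, B}, {A, C}, {A, D, F}, {A, E}, {D, E, G}, {D, F, G}. Prime attributes: {A, B, C, D, E, F, G}.
For E --> B we have {E}⁺ = {B, E}; {E} is not a superkey, so BCNF fails.
But every attribute on its right side ({B}) is prime, and the same holds for every other non-superkey FD, so 3NF still holds.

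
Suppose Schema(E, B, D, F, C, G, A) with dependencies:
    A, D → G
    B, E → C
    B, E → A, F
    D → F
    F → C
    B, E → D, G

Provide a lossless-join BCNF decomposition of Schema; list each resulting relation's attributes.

Candidate key of the original relation: {B, E}.
In {A, B, C, D, E, F, G}, {A, D} is not a superkey ({A, D}⁺ restricted to this set is {A, C, D, F, G}), so split on A, D → C, F, G into {A, C, D, F, G} and {A, B, D, E}.
In {A, C, D, F, G}, {D} is not a superkey ({D}⁺ restricted to this set is {C, D, F}), so split on D → C, F into {C, D, F} and {A, D, G}.
In {C, D, F}, {F} is not a superkey ({F}⁺ restricted to this set is {C, F}), so split on F → C into {C, F} and {D, F}.
{C, F} has no BCNF violation.
{D, F} has no BCNF violation.
{A, D, G} has no BCNF violation.
{A, B, D, E} has no BCNF violation.

{A, B, D, E}; {A, D, G}; {C, F}; {D, F}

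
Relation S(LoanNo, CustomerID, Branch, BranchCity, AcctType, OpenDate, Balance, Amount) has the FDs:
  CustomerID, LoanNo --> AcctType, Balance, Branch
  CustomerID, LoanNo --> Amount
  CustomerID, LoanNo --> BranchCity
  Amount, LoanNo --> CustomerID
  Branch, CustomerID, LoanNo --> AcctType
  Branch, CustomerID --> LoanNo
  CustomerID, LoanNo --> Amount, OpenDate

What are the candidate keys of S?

{Amount, LoanNo}⁺ = {AcctType, Amount, Balance, Branch, BranchCity, CustomerID, LoanNo, OpenDate}, which is every attribute, so {Amount, LoanNo} is a candidate key.
{Branch, CustomerID}⁺ = {AcctType, Amount, Balance, Branch, BranchCity, CustomerID, LoanNo, OpenDate}, which is every attribute, so {Branch, CustomerID} is a candidate key.
{CustomerID, LoanNo}⁺ = {AcctType, Amount, Balance, Branch, BranchCity, CustomerID, LoanNo, OpenDate}, which is every attribute, so {CustomerID, LoanNo} is a candidate key.
These are minimal and exhaustive — every other superkey contains one of them.

{Amount, LoanNo}, {Branch, CustomerID}, {CustomerID, LoanNo}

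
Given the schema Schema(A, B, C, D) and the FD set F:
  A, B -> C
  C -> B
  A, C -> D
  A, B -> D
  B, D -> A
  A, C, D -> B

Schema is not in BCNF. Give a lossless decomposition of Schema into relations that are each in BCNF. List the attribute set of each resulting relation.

{A, C, D}; {B, C}

Candidate keys of the original relation: {A, B}, {A, C}, {B, D}, {C, D}.
In {A, B, C, D}, {C} is not a superkey ({C}⁺ restricted to this set is {B, C}), so split on C -> B into {B, C} and {A, C, D}.
{B, C} is in BCNF.
{A, C, D} is in BCNF.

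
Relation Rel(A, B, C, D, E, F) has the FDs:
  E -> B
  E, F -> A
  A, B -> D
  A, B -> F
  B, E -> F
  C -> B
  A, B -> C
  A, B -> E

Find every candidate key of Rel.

{A, B}, {A, C}, {E}

{E}⁺ = {A, B, C, D, E, F} — all of the relation — so {E} is a candidate key.
{A, B}⁺ = {A, B, C, D, E, F} — all of the relation — so {A, B} is a candidate key.
{A, C}⁺ = {A, B, C, D, E, F} — all of the relation — so {A, C} is a candidate key.
No proper subset of any of these is a key, and no other minimal superkey exists.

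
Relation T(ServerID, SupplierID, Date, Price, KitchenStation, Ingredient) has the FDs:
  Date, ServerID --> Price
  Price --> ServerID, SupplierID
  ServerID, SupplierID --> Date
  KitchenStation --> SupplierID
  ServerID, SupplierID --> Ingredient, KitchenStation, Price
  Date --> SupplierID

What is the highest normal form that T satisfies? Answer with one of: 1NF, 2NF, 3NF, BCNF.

Candidate keys: {Date, ServerID}, {KitchenStation, ServerID}, {Price}, {ServerID, SupplierID}. Prime attributes: {Date, KitchenStation, Price, ServerID, SupplierID}.
KitchenStation --> SupplierID breaks BCNF: {KitchenStation}⁺ = {KitchenStation, SupplierID}, so {KitchenStation} is not a superkey.
Since {SupplierID} ⊆ prime attributes and every other non-superkey FD also has a prime right side, the schema is in 3NF.

3NF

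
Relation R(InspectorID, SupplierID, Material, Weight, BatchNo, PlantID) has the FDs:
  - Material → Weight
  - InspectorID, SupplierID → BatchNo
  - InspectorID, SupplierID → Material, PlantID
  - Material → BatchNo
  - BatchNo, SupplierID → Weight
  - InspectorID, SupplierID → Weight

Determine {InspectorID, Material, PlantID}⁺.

Start with {InspectorID, Material, PlantID}.
Material → Weight applies; add {Weight} → now {InspectorID, Material, PlantID, Weight}.
Material → BatchNo applies; add {BatchNo} → now {BatchNo, InspectorID, Material, PlantID, Weight}.
No further FD applies.

{BatchNo, InspectorID, Material, PlantID, Weight}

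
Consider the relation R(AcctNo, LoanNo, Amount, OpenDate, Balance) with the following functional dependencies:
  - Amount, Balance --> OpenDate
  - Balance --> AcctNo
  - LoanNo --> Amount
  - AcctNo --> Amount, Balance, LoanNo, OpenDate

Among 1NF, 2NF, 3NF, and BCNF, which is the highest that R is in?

Candidate keys: {AcctNo}, {Balance}. Prime attributes: {AcctNo, Balance}.
LoanNo --> Amount breaks BCNF: {LoanNo}⁺ = {Amount, LoanNo}, so {LoanNo} is not a superkey.
LoanNo --> Amount has non-prime {Amount} on the right and a non-superkey on the left, so 3NF fails.
All keys have size 1, which rules out partial dependencies — 2NF is satisfied.

2NF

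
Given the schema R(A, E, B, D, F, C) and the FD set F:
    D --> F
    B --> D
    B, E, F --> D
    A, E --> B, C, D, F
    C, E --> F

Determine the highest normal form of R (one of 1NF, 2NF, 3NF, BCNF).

2NF

Candidate key: {A, E}. Prime attributes: {A, E}.
D --> F: {D}⁺ = {D, F}, which is not all of the attributes, so the left side is not a superkey — BCNF is violated.
D --> F determines the non-prime attribute {F} from a non-superkey — 3NF is violated.
No proper subset of a key has a non-prime attribute in its closure, so there is no partial dependency; 2NF holds.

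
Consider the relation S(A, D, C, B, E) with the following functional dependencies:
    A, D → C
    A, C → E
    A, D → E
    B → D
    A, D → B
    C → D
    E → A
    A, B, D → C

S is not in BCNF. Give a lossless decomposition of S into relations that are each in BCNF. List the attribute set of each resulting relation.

{A, E}; {B, C, E}; {B, D}

Candidate keys of the original relation: {A, B}, {A, C}, {A, D}, {B, E}, {C, E}, {D, E}.
In {A, B, C, D, E}, {B} is not a superkey ({B}⁺ restricted to this set is {B, D}), so split on B → D into {B, D} and {A, B, C, E}.
{B, D} has no BCNF violation.
In {A, B, C, E}, {E} is not a superkey ({E}⁺ restricted to this set is {A, E}), so split on E → A into {A, E} and {B, C, E}.
{A, E} has no BCNF violation.
{B, C, E} has no BCNF violation.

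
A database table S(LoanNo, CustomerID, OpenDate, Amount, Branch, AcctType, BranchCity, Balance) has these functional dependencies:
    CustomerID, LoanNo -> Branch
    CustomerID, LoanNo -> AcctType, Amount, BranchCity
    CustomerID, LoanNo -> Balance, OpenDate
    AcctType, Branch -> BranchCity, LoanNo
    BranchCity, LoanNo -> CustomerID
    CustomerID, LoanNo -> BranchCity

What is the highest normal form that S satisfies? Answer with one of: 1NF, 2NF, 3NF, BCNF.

Candidate keys: {AcctType, Branch}, {BranchCity, LoanNo}, {CustomerID, LoanNo}. Prime attributes: {AcctType, Branch, BranchCity, CustomerID, LoanNo}.
Every FD has a superkey on the left, so the relation is in BCNF.

BCNF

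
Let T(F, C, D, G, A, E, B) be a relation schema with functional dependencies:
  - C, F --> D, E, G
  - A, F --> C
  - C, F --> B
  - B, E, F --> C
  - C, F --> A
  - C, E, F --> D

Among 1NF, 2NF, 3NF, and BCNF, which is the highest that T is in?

Candidate keys: {A, F}, {B, E, F}, {C, F}. Prime attributes: {A, B, C, E, F}.
Each dependency's left side is a superkey — BCNF holds.

BCNF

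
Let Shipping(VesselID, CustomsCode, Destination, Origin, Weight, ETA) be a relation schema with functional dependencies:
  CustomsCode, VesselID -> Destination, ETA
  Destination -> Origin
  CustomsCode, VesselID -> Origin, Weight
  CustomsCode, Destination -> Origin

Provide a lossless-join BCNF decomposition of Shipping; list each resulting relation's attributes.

Candidate key of the original relation: {CustomsCode, VesselID}.
{CustomsCode, Destination, ETA, Origin, VesselID, Weight}: {Destination} determines {Destination, Origin} here but is not a superkey — split on Destination -> Origin, giving {Destination, Origin} and {CustomsCode, Destination, ETA, VesselID, Weight}.
{Destination, Origin} is in BCNF.
{CustomsCode, Destination, ETA, VesselID, Weight} is in BCNF.

{CustomsCode, Destination, ETA, VesselID, Weight}; {Destination, Origin}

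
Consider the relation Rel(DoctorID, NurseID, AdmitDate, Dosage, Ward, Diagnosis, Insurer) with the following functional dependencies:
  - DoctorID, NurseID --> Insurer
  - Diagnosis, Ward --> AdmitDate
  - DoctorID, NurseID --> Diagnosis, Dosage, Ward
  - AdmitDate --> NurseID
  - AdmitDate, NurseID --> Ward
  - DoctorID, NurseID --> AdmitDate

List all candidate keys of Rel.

{AdmitDate, DoctorID}, {Diagnosis, DoctorID, Ward}, {DoctorID, NurseID}

{DoctorID} never appears on the right of any FD, so every key must include it.
{AdmitDate, DoctorID}⁺ = {AdmitDate, Diagnosis, DoctorID, Dosage, Insurer, NurseID, Ward}, which is every attribute, so {AdmitDate, DoctorID} is a candidate key.
{DoctorID, NurseID}⁺ = {AdmitDate, Diagnosis, DoctorID, Dosage, Insurer, NurseID, Ward}, which is every attribute, so {DoctorID, NurseID} is a candidate key.
{Diagnosis, DoctorID, Ward}⁺ = {AdmitDate, Diagnosis, DoctorID, Dosage, Insurer, NurseID, Ward}, which is every attribute, so {Diagnosis, DoctorID, Ward} is a candidate key.
No proper subset of any of these is a key, and no other minimal superkey exists.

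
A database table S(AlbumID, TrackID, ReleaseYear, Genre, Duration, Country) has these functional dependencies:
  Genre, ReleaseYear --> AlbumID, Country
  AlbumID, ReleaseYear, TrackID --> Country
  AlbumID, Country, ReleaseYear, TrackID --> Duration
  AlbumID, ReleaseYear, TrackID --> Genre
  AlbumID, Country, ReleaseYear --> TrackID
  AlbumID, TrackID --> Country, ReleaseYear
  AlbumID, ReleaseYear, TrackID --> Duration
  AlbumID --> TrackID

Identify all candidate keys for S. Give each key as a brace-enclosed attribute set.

{AlbumID}, {Genre, ReleaseYear}

Closure of {AlbumID} is {AlbumID, Country, Duration, Genre, ReleaseYear, TrackID}, the whole schema; {AlbumID} is a candidate key.
Closure of {Genre, ReleaseYear} is {AlbumID, Country, Duration, Genre, ReleaseYear, TrackID}, the whole schema; {Genre, ReleaseYear} is a candidate key.
No proper subset of any of these is a key, and no other minimal superkey exists.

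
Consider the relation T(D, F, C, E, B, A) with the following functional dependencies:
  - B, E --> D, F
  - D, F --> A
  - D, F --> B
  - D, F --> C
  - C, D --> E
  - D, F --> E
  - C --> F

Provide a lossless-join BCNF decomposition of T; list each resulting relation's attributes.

{A, B, C, D, E}; {C, F}

Candidate keys of the original relation: {B, E}, {C, D}, {D, F}.
In {A, B, C, D, E, F}, {C} is not a superkey ({C}⁺ restricted to this set is {C, F}), so split on C --> F into {C, F} and {A, B, C, D, E}.
{C, F}: every determinant is a superkey — BCNF.
{A, B, C, D, E}: every determinant is a superkey — BCNF.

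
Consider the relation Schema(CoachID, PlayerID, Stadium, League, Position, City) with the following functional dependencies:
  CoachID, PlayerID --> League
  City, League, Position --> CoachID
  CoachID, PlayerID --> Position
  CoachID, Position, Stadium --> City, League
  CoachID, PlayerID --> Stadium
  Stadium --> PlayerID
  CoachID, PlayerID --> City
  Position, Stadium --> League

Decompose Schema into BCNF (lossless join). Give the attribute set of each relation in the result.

Candidate keys of the original relation: {City, League, PlayerID, Position}, {City, Position, Stadium}, {CoachID, PlayerID}, {CoachID, Stadium}.
Within {City, CoachID, League, PlayerID, Position, Stadium}: {City, League, Position}⁺ ∩ {City, CoachID, League, PlayerID, Position, Stadium} = {City, CoachID, League, Position}, not the whole set, so City, League, Position --> CoachID violates BCNF; decompose into {City, CoachID, League, Position} and {City, League, PlayerID, Position, Stadium}.
{City, CoachID, League, Position}: every determinant is a superkey — BCNF.
Within {City, League, PlayerID, Position, Stadium}: {Stadium}⁺ ∩ {City, League, PlayerID, Position, Stadium} = {PlayerID, Stadium}, not the whole set, so Stadium --> PlayerID violates BCNF; decompose into {PlayerID, Stadium} and {City, League, Position, Stadium}.
{PlayerID, Stadium}: every determinant is a superkey — BCNF.
Within {City, League, Position, Stadium}: {Position, Stadium}⁺ ∩ {City, League, Position, Stadium} = {League, Position, Stadium}, not the whole set, so Position, Stadium --> League violates BCNF; decompose into {League, Position, Stadium} and {City, Position, Stadium}.
{League, Position, Stadium}: every determinant is a superkey — BCNF.
{City, Position, Stadium}: every determinant is a superkey — BCNF.

{City, CoachID, League, Position}; {City, Position, Stadium}; {League, Position, Stadium}; {PlayerID, Stadium}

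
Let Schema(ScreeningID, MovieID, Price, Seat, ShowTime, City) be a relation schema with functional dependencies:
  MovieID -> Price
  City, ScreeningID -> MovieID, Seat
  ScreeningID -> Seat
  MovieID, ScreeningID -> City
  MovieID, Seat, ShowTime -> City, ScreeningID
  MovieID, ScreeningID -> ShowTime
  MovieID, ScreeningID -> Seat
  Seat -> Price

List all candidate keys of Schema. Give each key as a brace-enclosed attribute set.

{City, ScreeningID}⁺ = {City, MovieID, Price, ScreeningID, Seat, ShowTime} — all of the relation — so {City, ScreeningID} is a candidate key.
{MovieID, ScreeningID}⁺ = {City, MovieID, Price, ScreeningID, Seat, ShowTime} — all of the relation — so {MovieID, ScreeningID} is a candidate key.
{MovieID, Seat, ShowTime}⁺ = {City, MovieID, Price, ScreeningID, Seat, ShowTime} — all of the relation — so {MovieID, Seat, ShowTime} is a candidate key.
Any other superkey properly contains one of these, so there are no further candidate keys.

{City, ScreeningID}, {MovieID, ScreeningID}, {MovieID, Seat, ShowTime}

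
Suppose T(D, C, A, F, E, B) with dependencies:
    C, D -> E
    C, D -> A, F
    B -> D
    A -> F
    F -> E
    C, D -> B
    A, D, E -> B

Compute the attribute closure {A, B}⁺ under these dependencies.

{A, B, D, E, F}

Start with {A, B}.
B -> D applies; add {D} → now {A, B, D}.
A -> F applies; add {F} → now {A, B, D, F}.
F -> E applies; add {E} → now {A, B, D, E, F}.
No further FD applies.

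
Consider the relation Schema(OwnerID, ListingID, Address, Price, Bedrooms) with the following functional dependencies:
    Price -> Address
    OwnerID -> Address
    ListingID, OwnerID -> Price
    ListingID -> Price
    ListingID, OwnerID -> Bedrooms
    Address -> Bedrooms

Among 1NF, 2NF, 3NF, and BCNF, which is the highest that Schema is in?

Candidate key: {ListingID, OwnerID}. Prime attributes: {ListingID, OwnerID}.
For Price -> Address we have {Price}⁺ = {Address, Bedrooms, Price}; {Price} is not a superkey, so BCNF fails.
Price -> Address has non-prime {Address} on the right and a non-superkey on the left, so 3NF fails.
The proper key subset {ListingID} of {ListingID, OwnerID} determines non-prime {Address, Bedrooms, Price}, so the relation is not even in 2NF.

1NF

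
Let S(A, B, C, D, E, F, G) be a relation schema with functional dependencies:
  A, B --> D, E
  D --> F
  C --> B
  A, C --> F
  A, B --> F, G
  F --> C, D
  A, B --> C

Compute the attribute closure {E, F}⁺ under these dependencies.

Start with {E, F}.
F --> C, D applies; add {C, D} → now {C, D, E, F}.
C --> B applies; add {B} → now {B, C, D, E, F}.
No further FD applies.

{B, C, D, E, F}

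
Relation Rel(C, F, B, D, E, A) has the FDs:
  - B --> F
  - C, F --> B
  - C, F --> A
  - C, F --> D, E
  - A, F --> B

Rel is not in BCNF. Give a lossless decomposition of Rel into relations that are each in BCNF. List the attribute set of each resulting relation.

Candidate keys of the original relation: {B, C}, {C, F}.
{A, B, C, D, E, F}: {B} determines {B, F} here but is not a superkey — split on B --> F, giving {B, F} and {A, B, C, D, E}.
{B, F} has no BCNF violation.
{A, B, C, D, E} has no BCNF violation.

{A, B, C, D, E}; {B, F}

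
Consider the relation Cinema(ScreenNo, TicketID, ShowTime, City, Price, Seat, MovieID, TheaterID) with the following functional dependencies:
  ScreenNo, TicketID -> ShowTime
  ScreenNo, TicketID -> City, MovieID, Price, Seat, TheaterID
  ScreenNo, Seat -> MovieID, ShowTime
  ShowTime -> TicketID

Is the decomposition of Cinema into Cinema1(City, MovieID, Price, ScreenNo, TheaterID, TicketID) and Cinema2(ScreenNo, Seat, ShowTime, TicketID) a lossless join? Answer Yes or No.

Yes

Common attributes: {ScreenNo, TicketID}; their closure is {City, MovieID, Price, ScreenNo, Seat, ShowTime, TheaterID, TicketID}.
This includes all of Cinema1, so the common attributes are a superkey of Cinema1 — the join is lossless.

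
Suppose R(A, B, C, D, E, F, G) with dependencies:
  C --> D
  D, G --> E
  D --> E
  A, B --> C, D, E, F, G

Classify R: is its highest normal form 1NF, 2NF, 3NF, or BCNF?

2NF

Candidate key: {A, B}. Prime attributes: {A, B}.
C --> D breaks BCNF: {C}⁺ = {C, D, E}, so {C} is not a superkey.
C --> D has non-prime {D} on the right and a non-superkey on the left, so 3NF fails.
Checking every proper subset of each key, none determines a non-prime attribute — 2NF is satisfied.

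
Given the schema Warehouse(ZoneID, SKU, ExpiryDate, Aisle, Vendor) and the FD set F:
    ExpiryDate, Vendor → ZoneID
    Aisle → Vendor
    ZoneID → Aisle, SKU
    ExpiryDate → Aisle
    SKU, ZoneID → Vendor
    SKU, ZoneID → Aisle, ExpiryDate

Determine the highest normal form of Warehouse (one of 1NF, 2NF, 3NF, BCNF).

Candidate keys: {ExpiryDate}, {ZoneID}. Prime attributes: {ExpiryDate, ZoneID}.
For Aisle → Vendor we have {Aisle}⁺ = {Aisle, Vendor}; {Aisle} is not a superkey, so BCNF fails.
Aisle → Vendor determines the non-prime attribute {Vendor} from a non-superkey — 3NF is violated.
Every candidate key is a single attribute, so no partial dependency is possible; 2NF holds.

2NF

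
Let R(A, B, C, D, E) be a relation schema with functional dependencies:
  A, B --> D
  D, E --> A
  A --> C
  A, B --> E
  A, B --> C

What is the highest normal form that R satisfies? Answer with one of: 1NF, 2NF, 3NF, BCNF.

Candidate keys: {A, B}, {B, D, E}. Prime attributes: {A, B, D, E}.
For D, E --> A we have {D, E}⁺ = {A, C, D, E}; {D, E} is not a superkey, so BCNF fails.
Because {C} is non-prime and the left side of A --> C is not a superkey, the relation is not in 3NF.
The proper key subset {A} of {A, B} determines non-prime {C}, so the relation is not even in 2NF.

1NF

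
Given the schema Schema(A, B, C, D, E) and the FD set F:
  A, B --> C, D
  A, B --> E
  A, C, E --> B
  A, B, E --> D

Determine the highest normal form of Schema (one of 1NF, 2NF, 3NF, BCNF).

BCNF

Candidate keys: {A, B}, {A, C, E}. Prime attributes: {A, B, C, E}.
The left-hand side of every FD is a superkey, so BCNF is satisfied.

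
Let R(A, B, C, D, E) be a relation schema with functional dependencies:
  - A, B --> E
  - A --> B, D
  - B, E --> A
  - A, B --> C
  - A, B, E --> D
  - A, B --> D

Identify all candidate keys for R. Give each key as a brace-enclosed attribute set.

{A}, {B, E}

{A}⁺ = {A, B, C, D, E}, which is every attribute, so {A} is a candidate key.
{B, E}⁺ = {A, B, C, D, E}, which is every attribute, so {B, E} is a candidate key.
Any other superkey properly contains one of these, so there are no further candidate keys.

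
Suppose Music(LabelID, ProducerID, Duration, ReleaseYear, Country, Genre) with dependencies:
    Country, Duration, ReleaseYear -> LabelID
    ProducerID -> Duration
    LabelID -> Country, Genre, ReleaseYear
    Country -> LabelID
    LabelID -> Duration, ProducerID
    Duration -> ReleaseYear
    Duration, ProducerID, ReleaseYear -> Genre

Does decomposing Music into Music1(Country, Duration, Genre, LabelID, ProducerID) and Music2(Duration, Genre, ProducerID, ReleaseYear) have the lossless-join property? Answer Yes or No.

Music1 ∩ Music2 = {Duration, Genre, ProducerID}; its closure under F is {Duration, Genre, ProducerID, ReleaseYear}.
Music2 is contained in that closure, so Music1 ∩ Music2 -> Music2 holds and the join is lossless.

Yes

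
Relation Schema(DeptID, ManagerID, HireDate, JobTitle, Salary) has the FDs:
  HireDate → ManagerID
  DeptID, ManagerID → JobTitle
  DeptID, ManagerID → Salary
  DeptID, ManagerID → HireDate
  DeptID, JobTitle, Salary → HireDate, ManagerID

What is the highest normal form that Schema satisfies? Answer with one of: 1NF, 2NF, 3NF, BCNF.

3NF

Candidate keys: {DeptID, HireDate}, {DeptID, JobTitle, Salary}, {DeptID, ManagerID}. Prime attributes: {DeptID, HireDate, JobTitle, ManagerID, Salary}.
HireDate → ManagerID breaks BCNF: {HireDate}⁺ = {HireDate, ManagerID}, so {HireDate} is not a superkey.
But every attribute on its right side ({ManagerID}) is prime, and the same holds for every other non-superkey FD, so 3NF still holds.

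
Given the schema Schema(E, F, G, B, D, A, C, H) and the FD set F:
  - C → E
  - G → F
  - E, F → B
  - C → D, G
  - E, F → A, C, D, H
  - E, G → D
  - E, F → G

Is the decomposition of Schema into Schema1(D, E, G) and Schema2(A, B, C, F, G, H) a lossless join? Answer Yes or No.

No

Common attributes: {G}; their closure is {F, G}.
Neither Schema1 nor Schema2 is contained in that closure, so the decomposition is lossy.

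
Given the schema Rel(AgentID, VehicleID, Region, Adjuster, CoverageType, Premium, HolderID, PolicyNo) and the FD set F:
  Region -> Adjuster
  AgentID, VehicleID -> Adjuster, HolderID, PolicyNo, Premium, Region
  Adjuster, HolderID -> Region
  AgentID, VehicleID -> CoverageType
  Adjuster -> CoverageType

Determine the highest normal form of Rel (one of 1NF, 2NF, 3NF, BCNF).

2NF

Candidate key: {AgentID, VehicleID}. Prime attributes: {AgentID, VehicleID}.
Region -> Adjuster: {Region}⁺ = {Adjuster, CoverageType, Region}, which is not all of the attributes, so the left side is not a superkey — BCNF is violated.
Because {Adjuster} is non-prime and the left side of Region -> Adjuster is not a superkey, the relation is not in 3NF.
Checking every proper subset of each key, none determines a non-prime attribute — 2NF is satisfied.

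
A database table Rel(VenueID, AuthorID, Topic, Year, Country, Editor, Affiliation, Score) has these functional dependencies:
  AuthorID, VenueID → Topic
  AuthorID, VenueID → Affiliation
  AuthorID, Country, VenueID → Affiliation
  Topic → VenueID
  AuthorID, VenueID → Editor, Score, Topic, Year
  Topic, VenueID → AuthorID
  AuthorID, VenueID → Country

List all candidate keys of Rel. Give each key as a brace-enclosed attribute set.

{Topic} is a candidate key since {Topic}⁺ = {Affiliation, AuthorID, Country, Editor, Score, Topic, VenueID, Year} covers every attribute.
{AuthorID, VenueID} is a candidate key since {AuthorID, VenueID}⁺ = {Affiliation, AuthorID, Country, Editor, Score, Topic, VenueID, Year} covers every attribute.
Any other superkey properly contains one of these, so there are no further candidate keys.

{AuthorID, VenueID}, {Topic}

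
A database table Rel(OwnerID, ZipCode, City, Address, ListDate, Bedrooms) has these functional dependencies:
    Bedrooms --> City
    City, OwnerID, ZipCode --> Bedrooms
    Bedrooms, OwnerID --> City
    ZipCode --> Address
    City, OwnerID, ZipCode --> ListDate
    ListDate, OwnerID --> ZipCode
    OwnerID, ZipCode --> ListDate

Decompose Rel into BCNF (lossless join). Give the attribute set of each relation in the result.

{Address, ZipCode}; {Bedrooms, City}; {Bedrooms, ListDate, OwnerID}; {ListDate, OwnerID, ZipCode}

Candidate keys of the original relation: {Bedrooms, ListDate, OwnerID}, {Bedrooms, OwnerID, ZipCode}, {City, ListDate, OwnerID}, {City, OwnerID, ZipCode}.
{Address, Bedrooms, City, ListDate, OwnerID, ZipCode}: {Bedrooms} determines {Bedrooms, City} here but is not a superkey — split on Bedrooms --> City, giving {Bedrooms, City} and {Address, Bedrooms, ListDate, OwnerID, ZipCode}.
{Bedrooms, City} is in BCNF.
{Address, Bedrooms, ListDate, OwnerID, ZipCode}: {ZipCode} determines {Address, ZipCode} here but is not a superkey — split on ZipCode --> Address, giving {Address, ZipCode} and {Bedrooms, ListDate, OwnerID, ZipCode}.
{Address, ZipCode} is in BCNF.
{Bedrooms, ListDate, OwnerID, ZipCode}: {ListDate, OwnerID} determines {ListDate, OwnerID, ZipCode} here but is not a superkey — split on ListDate, OwnerID --> ZipCode, giving {ListDate, OwnerID, ZipCode} and {Bedrooms, ListDate, OwnerID}.
{ListDate, OwnerID, ZipCode} is in BCNF.
{Bedrooms, ListDate, OwnerID} is in BCNF.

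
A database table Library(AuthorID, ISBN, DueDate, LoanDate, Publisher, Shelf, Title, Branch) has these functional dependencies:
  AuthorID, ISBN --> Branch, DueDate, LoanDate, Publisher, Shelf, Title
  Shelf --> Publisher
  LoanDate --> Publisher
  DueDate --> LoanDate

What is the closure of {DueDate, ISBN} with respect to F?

Start with {DueDate, ISBN}.
DueDate --> LoanDate applies; add {LoanDate} → now {DueDate, ISBN, LoanDate}.
LoanDate --> Publisher applies; add {Publisher} → now {DueDate, ISBN, LoanDate, Publisher}.
No further FD applies.

{DueDate, ISBN, LoanDate, Publisher}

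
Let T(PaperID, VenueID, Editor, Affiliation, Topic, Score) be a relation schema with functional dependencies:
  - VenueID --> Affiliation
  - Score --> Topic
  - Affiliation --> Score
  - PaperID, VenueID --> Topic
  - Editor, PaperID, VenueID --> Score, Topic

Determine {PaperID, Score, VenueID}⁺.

Start with {PaperID, Score, VenueID}.
VenueID --> Affiliation applies; add {Affiliation} → now {Affiliation, PaperID, Score, VenueID}.
Score --> Topic applies; add {Topic} → now {Affiliation, PaperID, Score, Topic, VenueID}.
No further FD applies.

{Affiliation, PaperID, Score, Topic, VenueID}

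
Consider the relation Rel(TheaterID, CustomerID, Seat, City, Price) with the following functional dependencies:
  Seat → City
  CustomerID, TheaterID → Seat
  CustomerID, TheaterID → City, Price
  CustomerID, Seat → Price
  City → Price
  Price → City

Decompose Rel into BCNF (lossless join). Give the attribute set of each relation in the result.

Candidate key of the original relation: {CustomerID, TheaterID}.
In {City, CustomerID, Price, Seat, TheaterID}, {Seat} is not a superkey ({Seat}⁺ restricted to this set is {City, Price, Seat}), so split on Seat → City, Price into {City, Price, Seat} and {CustomerID, Seat, TheaterID}.
In {City, Price, Seat}, {City} is not a superkey ({City}⁺ restricted to this set is {City, Price}), so split on City → Price into {City, Price} and {City, Seat}.
{City, Price} is in BCNF.
{City, Seat} is in BCNF.
{CustomerID, Seat, TheaterID} is in BCNF.

{City, Price}; {City, Seat}; {CustomerID, Seat, TheaterID}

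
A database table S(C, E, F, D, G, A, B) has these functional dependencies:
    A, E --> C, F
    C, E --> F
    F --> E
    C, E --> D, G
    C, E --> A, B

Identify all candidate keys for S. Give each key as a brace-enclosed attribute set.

{A, E}, {A, F}, {C, E}, {C, F}

{A, E}⁺ = {A, B, C, D, E, F, G}, which is every attribute, so {A, E} is a candidate key.
{A, F}⁺ = {A, B, C, D, E, F, G}, which is every attribute, so {A, F} is a candidate key.
{C, E}⁺ = {A, B, C, D, E, F, G}, which is every attribute, so {C, E} is a candidate key.
{C, F}⁺ = {A, B, C, D, E, F, G}, which is every attribute, so {C, F} is a candidate key.
Any other superkey properly contains one of these, so there are no further candidate keys.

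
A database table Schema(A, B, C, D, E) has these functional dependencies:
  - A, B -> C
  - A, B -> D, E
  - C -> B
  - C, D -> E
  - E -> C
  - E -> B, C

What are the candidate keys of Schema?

{A, B}, {A, C}, {A, E}

{A} never appears on the right of any FD, so every key must include it.
Closure of {A, B} is {A, B, C, D, E}, the whole schema; {A, B} is a candidate key.
Closure of {A, C} is {A, B, C, D, E}, the whole schema; {A, C} is a candidate key.
Closure of {A, E} is {A, B, C, D, E}, the whole schema; {A, E} is a candidate key.
Any other superkey properly contains one of these, so there are no further candidate keys.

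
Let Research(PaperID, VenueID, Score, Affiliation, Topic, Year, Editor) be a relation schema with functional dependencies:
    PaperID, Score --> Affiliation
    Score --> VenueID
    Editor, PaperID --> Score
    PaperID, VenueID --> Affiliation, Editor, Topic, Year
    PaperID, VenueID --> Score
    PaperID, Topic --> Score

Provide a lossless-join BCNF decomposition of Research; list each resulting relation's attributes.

Candidate keys of the original relation: {Editor, PaperID}, {PaperID, Score}, {PaperID, Topic}, {PaperID, VenueID}.
In {Affiliation, Editor, PaperID, Score, Topic, VenueID, Year}, {Score} is not a superkey ({Score}⁺ restricted to this set is {Score, VenueID}), so split on Score --> VenueID into {Score, VenueID} and {Affiliation, Editor, PaperID, Score, Topic, Year}.
{Score, VenueID}: every determinant is a superkey — BCNF.
{Affiliation, Editor, PaperID, Score, Topic, Year}: every determinant is a superkey — BCNF.

{Affiliation, Editor, PaperID, Score, Topic, Year}; {Score, VenueID}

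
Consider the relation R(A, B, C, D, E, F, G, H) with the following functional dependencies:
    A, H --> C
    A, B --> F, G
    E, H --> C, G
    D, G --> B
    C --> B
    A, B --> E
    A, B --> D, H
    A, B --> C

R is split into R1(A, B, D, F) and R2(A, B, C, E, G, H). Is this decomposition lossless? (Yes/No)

Yes

The shared attributes are {A, B} and {A, B}⁺ = {A, B, C, D, E, F, G, H}.
Since R1 ⊆ {A, B, C, D, E, F, G, H}, the intersection is a superkey of R1; the decomposition is lossless.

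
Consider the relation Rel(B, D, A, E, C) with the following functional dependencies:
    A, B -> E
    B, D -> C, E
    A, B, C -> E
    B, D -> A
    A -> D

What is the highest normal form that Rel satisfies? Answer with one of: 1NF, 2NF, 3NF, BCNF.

3NF

Candidate keys: {A, B}, {B, D}. Prime attributes: {A, B, D}.
A -> D breaks BCNF: {A}⁺ = {A, D}, so {A} is not a superkey.
Since {D} ⊆ prime attributes and every other non-superkey FD also has a prime right side, the schema is in 3NF.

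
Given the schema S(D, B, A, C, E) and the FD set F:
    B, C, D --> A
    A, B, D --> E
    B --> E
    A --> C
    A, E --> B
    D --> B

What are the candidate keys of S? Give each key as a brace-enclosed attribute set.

{A, D}, {C, D}

{D} never appears on the right of any FD, so every key must include it.
{A, D} is a candidate key since {A, D}⁺ = {A, B, C, D, E} covers every attribute.
{C, D} is a candidate key since {C, D}⁺ = {A, B, C, D, E} covers every attribute.
Any other superkey properly contains one of these, so there are no further candidate keys.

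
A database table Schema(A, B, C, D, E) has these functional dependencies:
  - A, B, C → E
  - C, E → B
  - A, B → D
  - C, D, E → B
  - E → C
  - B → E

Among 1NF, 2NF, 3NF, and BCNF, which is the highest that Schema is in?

Candidate keys: {A, B}, {A, E}. Prime attributes: {A, B, E}.
For C, E → B we have {C, E}⁺ = {B, C, E}; {C, E} is not a superkey, so BCNF fails.
E → C determines the non-prime attribute {C} from a non-superkey — 3NF is violated.
The proper key subset {B} of {A, B} determines non-prime {C}, so the relation is not even in 2NF.

1NF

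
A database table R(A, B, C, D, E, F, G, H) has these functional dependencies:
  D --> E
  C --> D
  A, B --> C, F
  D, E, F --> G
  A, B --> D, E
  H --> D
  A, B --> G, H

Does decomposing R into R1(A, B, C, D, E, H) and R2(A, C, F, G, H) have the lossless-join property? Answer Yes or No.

Common attributes: {A, C, H}; their closure is {A, C, D, E, H}.
The closure covers neither R1 nor R2 entirely; the join is not lossless.

No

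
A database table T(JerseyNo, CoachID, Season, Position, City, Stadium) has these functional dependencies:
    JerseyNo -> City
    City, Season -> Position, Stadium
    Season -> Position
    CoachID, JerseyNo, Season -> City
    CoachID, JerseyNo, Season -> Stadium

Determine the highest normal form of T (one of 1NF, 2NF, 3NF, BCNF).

Candidate key: {CoachID, JerseyNo, Season}. Prime attributes: {CoachID, JerseyNo, Season}.
JerseyNo -> City breaks BCNF: {JerseyNo}⁺ = {City, JerseyNo}, so {JerseyNo} is not a superkey.
JerseyNo -> City has non-prime {City} on the right and a non-superkey on the left, so 3NF fails.
{JerseyNo} is a proper subset of the key {CoachID, JerseyNo, Season}, and {JerseyNo}⁺ contains the non-prime attribute {City} — a partial dependency, so 2NF is violated.

1NF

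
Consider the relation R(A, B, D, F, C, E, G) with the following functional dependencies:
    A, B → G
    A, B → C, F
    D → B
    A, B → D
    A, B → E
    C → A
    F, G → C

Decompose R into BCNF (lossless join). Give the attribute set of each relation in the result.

{A, C}; {B, D}; {C, F, G}; {D, E, F, G}

Candidate keys of the original relation: {A, B}, {A, D}, {B, C}, {B, F, G}, {C, D}, {D, F, G}.
{A, B, C, D, E, F, G}: {D} determines {B, D} here but is not a superkey — split on D → B, giving {B, D} and {A, C, D, E, F, G}.
{B, D}: every determinant is a superkey — BCNF.
{A, C, D, E, F, G}: {C} determines {A, C} here but is not a superkey — split on C → A, giving {A, C} and {C, D, E, F, G}.
{A, C}: every determinant is a superkey — BCNF.
{C, D, E, F, G}: {F, G} determines {C, F, G} here but is not a superkey — split on F, G → C, giving {C, F, G} and {D, E, F, G}.
{C, F, G}: every determinant is a superkey — BCNF.
{D, E, F, G}: every determinant is a superkey — BCNF.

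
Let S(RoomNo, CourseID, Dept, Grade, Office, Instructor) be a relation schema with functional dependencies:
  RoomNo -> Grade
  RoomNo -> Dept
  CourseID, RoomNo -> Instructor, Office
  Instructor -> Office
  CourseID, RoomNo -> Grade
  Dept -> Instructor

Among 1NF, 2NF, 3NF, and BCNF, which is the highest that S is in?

Candidate key: {CourseID, RoomNo}. Prime attributes: {CourseID, RoomNo}.
For RoomNo -> Grade we have {RoomNo}⁺ = {Dept, Grade, Instructor, Office, RoomNo}; {RoomNo} is not a superkey, so BCNF fails.
RoomNo -> Grade determines the non-prime attribute {Grade} from a non-superkey — 3NF is violated.
Since {RoomNo} ⊂ {CourseID, RoomNo} and {RoomNo}⁺ ⊇ {Dept, Grade, Instructor, Office} with {Dept, Grade, Instructor, Office} non-prime, there is a partial dependency; 2NF fails.

1NF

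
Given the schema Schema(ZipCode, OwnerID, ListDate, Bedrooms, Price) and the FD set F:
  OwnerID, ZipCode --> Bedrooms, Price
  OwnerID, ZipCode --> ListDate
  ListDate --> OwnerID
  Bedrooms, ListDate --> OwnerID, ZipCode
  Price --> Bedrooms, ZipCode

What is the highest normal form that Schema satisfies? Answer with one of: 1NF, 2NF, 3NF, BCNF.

3NF

Candidate keys: {Bedrooms, ListDate}, {ListDate, Price}, {ListDate, ZipCode}, {OwnerID, Price}, {OwnerID, ZipCode}. Prime attributes: {Bedrooms, ListDate, OwnerID, Price, ZipCode}.
ListDate --> OwnerID: {ListDate}⁺ = {ListDate, OwnerID}, which is not all of the attributes, so the left side is not a superkey — BCNF is violated.
But every attribute on its right side ({OwnerID}) is prime, and the same holds for every other non-superkey FD, so 3NF still holds.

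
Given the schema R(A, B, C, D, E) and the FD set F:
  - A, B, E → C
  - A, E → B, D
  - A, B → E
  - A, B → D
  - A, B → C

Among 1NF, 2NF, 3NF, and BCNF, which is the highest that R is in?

BCNF

Candidate keys: {A, B}, {A, E}. Prime attributes: {A, B, E}.
Every FD has a superkey on the left, so the relation is in BCNF.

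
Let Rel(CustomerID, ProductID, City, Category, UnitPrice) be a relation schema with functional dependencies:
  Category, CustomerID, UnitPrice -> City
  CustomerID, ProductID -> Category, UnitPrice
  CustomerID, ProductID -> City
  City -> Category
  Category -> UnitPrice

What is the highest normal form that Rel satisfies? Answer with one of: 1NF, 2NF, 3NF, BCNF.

2NF

Candidate key: {CustomerID, ProductID}. Prime attributes: {CustomerID, ProductID}.
Category, CustomerID, UnitPrice -> City breaks BCNF: {Category, CustomerID, UnitPrice}⁺ = {Category, City, CustomerID, UnitPrice}, so {Category, CustomerID, UnitPrice} is not a superkey.
Because {City} is non-prime and the left side of Category, CustomerID, UnitPrice -> City is not a superkey, the relation is not in 3NF.
No non-prime attribute depends on a proper subset of any candidate key, so 2NF holds.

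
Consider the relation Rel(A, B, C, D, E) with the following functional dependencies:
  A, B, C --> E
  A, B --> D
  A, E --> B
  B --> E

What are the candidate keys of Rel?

{A, C} never appear on the right of any FD, so every key must include all of them.
{A, B, C} is a candidate key since {A, B, C}⁺ = {A, B, C, D, E} covers every attribute.
{A, C, E} is a candidate key since {A, C, E}⁺ = {A, B, C, D, E} covers every attribute.
These are minimal and exhaustive — every other superkey contains one of them.

{A, B, C}, {A, C, E}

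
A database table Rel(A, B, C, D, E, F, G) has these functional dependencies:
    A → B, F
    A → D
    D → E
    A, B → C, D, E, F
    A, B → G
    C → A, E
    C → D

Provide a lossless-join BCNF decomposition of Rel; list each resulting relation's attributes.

Candidate keys of the original relation: {A}, {C}.
{A, B, C, D, E, F, G}: {D} determines {D, E} here but is not a superkey — split on D → E, giving {D, E} and {A, B, C, D, F, G}.
{D, E}: every determinant is a superkey — BCNF.
{A, B, C, D, F, G}: every determinant is a superkey — BCNF.

{A, B, C, D, F, G}; {D, E}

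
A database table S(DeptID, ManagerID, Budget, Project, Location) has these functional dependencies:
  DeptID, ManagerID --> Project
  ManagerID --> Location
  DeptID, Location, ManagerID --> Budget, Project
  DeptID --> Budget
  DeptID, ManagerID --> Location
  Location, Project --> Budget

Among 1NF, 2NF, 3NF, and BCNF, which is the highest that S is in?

Candidate key: {DeptID, ManagerID}. Prime attributes: {DeptID, ManagerID}.
For ManagerID --> Location we have {ManagerID}⁺ = {Location, ManagerID}; {ManagerID} is not a superkey, so BCNF fails.
Because {Location} is non-prime and the left side of ManagerID --> Location is not a superkey, the relation is not in 3NF.
The proper key subset {DeptID} of {DeptID, ManagerID} determines non-prime {Budget}, so the relation is not even in 2NF.

1NF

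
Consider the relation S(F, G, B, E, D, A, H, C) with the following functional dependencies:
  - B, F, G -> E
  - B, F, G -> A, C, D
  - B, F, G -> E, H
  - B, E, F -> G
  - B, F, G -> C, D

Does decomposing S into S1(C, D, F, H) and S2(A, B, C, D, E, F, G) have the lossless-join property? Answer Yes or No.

No

S1 ∩ S2 = {C, D, F}; its closure under F is {C, D, F}.
The closure covers neither S1 nor S2 entirely; the join is not lossless.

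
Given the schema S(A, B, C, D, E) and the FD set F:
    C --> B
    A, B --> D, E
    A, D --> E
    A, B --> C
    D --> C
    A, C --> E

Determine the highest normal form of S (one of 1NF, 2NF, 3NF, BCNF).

Candidate keys: {A, B}, {A, C}, {A, D}. Prime attributes: {A, B, C, D}.
C --> B: {C}⁺ = {B, C}, which is not all of the attributes, so the left side is not a superkey — BCNF is violated.
Its right-hand attributes {B} are all prime, as are those of every other non-superkey FD — the relation is in 3NF.

3NF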